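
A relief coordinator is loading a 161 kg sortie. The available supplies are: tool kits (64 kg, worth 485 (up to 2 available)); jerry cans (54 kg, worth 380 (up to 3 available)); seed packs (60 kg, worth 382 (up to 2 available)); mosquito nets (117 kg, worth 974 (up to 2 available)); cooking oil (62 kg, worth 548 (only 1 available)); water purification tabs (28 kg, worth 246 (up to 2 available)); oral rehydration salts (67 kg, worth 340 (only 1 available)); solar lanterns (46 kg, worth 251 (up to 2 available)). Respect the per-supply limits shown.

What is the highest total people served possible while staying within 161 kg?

1279

Ranking by ratio (people served/kg): cooking oil 8.84, water purification tabs 8.79, mosquito nets 8.32, tool kits 7.58.
The ratio heuristic lands on cooking oil + 2×water purification tabs (1040) but leaves 43 kg idle.
Replace water purification tabs with tool kits: the trade gains 239 net, giving 1279 at 154 kg.
No other feasible combination exceeds 1279.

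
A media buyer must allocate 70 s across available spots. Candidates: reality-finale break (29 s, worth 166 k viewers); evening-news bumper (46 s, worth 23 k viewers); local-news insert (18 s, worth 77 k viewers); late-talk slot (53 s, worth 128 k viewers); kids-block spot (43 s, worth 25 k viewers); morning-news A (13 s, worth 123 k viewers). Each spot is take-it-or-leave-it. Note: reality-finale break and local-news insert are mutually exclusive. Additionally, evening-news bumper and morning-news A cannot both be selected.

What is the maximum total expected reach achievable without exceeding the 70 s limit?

289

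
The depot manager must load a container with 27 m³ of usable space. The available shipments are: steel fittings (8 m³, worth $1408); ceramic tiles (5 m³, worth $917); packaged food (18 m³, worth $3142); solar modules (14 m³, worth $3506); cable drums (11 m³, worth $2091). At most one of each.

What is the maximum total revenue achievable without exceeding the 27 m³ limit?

Greedy by ratio would take solar modules + cable drums: 25 m³ used, total 5597.
The 11 m³ tied up in cable drums is better spent on steel fittings + ceramic tiles — total rises to 5831 (27 m³).
Runner-up solar modules + cable drums tops out at 5597.

5831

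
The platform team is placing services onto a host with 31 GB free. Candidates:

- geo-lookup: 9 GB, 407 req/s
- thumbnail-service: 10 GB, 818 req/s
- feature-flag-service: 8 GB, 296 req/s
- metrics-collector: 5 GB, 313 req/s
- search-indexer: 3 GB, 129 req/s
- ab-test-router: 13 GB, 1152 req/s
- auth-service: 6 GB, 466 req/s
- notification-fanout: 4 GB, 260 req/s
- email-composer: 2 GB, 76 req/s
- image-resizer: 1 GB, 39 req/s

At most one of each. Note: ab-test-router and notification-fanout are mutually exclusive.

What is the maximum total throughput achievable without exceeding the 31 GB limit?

Greedy by ratio would take thumbnail-service + ab-test-router + auth-service + image-resizer: 30 GB used, total 2475.
Dropping image-resizer frees 1 GB; slotting in email-composer (2 GB) lifts the total to 2512 at 31 GB.
Next best is thumbnail-service + ab-test-router + auth-service + image-resizer at 2475 (30 GB) — short by 37.

2512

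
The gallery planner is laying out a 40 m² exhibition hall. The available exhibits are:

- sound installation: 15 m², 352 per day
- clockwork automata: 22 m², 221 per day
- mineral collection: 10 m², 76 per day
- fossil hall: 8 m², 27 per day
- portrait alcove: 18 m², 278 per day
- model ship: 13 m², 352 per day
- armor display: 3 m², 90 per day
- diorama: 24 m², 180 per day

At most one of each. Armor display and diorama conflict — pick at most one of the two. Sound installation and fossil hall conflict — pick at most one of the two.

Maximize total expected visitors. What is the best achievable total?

794

Ranking by ratio (expected visitors/m²): armor display 30.00, model ship 27.08, sound installation 23.47, portrait alcove 15.44.
Best packing: sound installation + model ship + armor display — 31 m², 794 total.
The closest alternative, sound installation + mineral collection + model ship, reaches only 780.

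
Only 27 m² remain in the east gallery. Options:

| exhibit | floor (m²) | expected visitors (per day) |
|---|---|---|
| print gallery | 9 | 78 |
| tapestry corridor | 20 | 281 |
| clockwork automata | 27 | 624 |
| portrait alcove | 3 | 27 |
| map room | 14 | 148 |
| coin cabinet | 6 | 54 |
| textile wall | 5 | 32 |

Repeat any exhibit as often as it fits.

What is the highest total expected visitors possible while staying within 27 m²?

624

Taking clockwork automata: 27 m² used, 624 in expected visitors.
Nothing else within 27 m² beats 624.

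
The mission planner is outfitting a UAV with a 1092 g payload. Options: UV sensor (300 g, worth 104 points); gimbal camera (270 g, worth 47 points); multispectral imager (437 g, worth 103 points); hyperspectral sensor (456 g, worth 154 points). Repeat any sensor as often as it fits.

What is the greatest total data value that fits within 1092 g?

362

Density check — UV sensor 0.35, hyperspectral sensor 0.34, multispectral imager 0.24, gimbal camera 0.17 are the best per g.
Greedy by ratio would take 3×UV sensor: 900 g used, total 312.
Dropping UV sensor frees 300 g; slotting in hyperspectral sensor (456 g) lifts the total to 362 at 1056 g.
Nothing else within 1092 g beats 362.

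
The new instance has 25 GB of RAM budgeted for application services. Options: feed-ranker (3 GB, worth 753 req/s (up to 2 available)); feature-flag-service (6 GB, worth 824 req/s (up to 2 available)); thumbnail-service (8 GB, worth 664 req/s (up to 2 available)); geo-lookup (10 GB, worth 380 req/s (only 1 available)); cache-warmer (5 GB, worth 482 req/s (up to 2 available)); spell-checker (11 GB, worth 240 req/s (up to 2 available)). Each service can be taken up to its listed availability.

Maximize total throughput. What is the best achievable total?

3636

Best packing: 2×feed-ranker + 2×feature-flag-service + cache-warmer — 23 GB, 3636 total.
Every other selection either busts 25 GB or exceeds an availability limit or fails to beat 3636.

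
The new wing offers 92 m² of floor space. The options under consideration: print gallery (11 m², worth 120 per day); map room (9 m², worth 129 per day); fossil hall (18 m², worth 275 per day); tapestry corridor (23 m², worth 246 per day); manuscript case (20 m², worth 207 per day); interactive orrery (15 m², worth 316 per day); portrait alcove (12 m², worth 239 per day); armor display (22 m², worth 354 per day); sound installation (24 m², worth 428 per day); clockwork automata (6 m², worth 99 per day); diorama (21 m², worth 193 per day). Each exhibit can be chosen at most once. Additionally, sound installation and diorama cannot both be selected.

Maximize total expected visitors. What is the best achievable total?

1612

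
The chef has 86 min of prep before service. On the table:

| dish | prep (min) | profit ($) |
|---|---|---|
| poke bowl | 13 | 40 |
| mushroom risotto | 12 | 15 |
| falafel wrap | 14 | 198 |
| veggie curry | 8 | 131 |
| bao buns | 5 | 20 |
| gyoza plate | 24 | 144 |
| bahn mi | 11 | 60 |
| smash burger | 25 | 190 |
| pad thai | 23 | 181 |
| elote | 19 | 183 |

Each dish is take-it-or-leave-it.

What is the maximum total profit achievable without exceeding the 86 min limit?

782

The ratio heuristic lands on falafel wrap + veggie curry + bao buns + bahn mi + pad thai + elote (773) but leaves 6 min idle.
Replace pad thai with smash burger: the trade gains 9 net, giving 782 at 82 min.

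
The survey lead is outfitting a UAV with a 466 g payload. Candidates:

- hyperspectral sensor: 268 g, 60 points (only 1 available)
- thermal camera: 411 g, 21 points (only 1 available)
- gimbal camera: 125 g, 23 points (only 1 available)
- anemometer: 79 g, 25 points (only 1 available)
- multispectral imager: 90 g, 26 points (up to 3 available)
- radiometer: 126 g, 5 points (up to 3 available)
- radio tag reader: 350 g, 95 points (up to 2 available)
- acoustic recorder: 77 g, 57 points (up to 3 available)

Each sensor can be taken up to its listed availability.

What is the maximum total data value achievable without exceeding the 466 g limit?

223

Density check — acoustic recorder 0.74, anemometer 0.32, multispectral imager 0.29 are the best per g.
A density-first pass picks anemometer + multispectral imager + 3×acoustic recorder — 222 at 400 g.
Replace anemometer with multispectral imager: the trade gains 1 net, giving 223 at 411 g.
The spare 55 g is too small for any remaining sensor, and no exchange beats 223.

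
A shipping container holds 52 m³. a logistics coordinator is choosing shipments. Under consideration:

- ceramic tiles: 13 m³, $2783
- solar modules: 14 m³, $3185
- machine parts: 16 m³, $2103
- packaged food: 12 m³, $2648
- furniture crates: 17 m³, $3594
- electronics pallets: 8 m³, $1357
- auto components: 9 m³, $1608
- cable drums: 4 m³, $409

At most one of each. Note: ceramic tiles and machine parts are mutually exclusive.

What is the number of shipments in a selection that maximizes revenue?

Best achievable revenue is 11035.
For example solar modules + packaged food + furniture crates + auto components achieves it, using 52 m³.
All optima have 4 shipments.

4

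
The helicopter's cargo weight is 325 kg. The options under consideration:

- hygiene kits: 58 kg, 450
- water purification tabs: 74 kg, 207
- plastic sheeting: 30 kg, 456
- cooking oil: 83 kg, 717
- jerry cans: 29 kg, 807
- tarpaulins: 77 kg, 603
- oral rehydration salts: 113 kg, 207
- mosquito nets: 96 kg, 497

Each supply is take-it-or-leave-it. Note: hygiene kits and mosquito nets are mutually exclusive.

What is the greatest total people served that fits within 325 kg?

3080

A density-first pass picks hygiene kits + plastic sheeting + cooking oil + jerry cans + tarpaulins — 3033 at 277 kg.
Dropping hygiene kits frees 58 kg; slotting in mosquito nets (96 kg) lifts the total to 3080 at 315 kg.
Runner-up hygiene kits + plastic sheeting + cooking oil + jerry cans + tarpaulins tops out at 3033.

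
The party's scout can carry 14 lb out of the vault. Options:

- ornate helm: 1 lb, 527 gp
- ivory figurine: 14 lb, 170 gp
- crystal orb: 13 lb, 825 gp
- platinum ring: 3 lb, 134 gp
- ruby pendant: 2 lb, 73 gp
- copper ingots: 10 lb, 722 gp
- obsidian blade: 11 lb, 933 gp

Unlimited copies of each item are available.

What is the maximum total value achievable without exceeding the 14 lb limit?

Density check — ornate helm 527.00, obsidian blade 84.82, copper ingots 72.20 are the best per lb.
Taking 14×ornate helm: 14 lb used, 7378 in value.

7378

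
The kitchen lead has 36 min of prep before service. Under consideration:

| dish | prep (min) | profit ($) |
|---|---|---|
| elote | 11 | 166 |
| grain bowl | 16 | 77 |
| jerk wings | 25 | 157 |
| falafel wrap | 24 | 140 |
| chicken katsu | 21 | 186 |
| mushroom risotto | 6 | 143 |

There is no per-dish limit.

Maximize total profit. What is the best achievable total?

858

Density check — mushroom risotto 23.83, elote 15.09, chicken katsu 8.86, jerk wings 6.28 are the best per min.
Best packing: 6×mushroom risotto — 36 min, 858 total.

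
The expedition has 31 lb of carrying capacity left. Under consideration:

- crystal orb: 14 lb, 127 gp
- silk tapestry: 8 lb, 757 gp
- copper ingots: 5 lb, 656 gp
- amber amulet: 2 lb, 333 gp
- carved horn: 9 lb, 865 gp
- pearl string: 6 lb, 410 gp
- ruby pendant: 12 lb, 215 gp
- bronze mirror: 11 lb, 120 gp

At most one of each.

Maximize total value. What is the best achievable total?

3021

Ranking by ratio (value/lb): amber amulet 166.50, copper ingots 131.20, carved horn 96.11.
Best packing: silk tapestry + copper ingots + amber amulet + carved horn + pearl string — 30 lb, 3021 total.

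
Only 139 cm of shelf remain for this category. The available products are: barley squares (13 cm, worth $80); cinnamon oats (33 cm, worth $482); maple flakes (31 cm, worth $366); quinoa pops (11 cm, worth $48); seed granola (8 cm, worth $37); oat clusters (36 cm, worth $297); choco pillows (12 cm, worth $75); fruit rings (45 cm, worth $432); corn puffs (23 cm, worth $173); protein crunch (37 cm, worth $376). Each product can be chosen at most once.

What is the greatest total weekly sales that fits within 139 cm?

1521

Density check — cinnamon oats 14.61, maple flakes 11.81, protein crunch 10.16 are the best per cm.
Cinnamon oats + maple flakes + oat clusters + protein crunch uses 137 of the 139 cm and totals 1521.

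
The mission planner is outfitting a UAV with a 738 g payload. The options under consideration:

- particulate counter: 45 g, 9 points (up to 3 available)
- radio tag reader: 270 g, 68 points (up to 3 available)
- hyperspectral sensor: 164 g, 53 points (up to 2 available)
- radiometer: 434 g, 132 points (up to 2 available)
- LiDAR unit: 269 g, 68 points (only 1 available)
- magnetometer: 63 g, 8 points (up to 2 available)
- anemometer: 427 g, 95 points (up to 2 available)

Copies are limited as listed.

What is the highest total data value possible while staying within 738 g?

Ranking by ratio (data value/g): hyperspectral sensor 0.32, radiometer 0.30, LiDAR unit 0.25.
The ratio heuristic lands on 3×particulate counter + 2×hyperspectral sensor + LiDAR unit (201) but leaves 6 g idle.
The 433 g tied up in hyperspectral sensor and LiDAR unit is better spent on radiometer — total rises to 212 (733 g).
Nothing else within 738 g beats 212.

212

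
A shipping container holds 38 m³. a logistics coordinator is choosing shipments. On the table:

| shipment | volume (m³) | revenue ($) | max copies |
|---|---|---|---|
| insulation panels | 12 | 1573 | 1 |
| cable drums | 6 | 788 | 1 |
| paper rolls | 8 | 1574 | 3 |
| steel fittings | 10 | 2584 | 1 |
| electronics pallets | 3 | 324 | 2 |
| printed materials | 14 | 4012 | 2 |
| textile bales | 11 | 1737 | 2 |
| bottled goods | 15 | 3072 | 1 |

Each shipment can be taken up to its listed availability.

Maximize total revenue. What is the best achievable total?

Steel fittings + 2×printed materials uses 38 of the 38 m³ and totals 10608.

10608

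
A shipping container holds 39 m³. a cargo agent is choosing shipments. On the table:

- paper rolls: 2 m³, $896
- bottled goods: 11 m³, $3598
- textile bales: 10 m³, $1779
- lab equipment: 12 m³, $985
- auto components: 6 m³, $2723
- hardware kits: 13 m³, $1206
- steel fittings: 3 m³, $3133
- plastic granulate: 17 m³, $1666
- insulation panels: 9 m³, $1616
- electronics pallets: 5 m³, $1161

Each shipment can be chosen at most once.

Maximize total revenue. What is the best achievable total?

Greedy by ratio would take paper rolls + bottled goods + auto components + steel fittings + insulation panels + electronics pallets: 36 m³ used, total 13127.
The 9 m³ tied up in insulation panels is better spent on textile bales — total rises to 13290 (37 m³).
The closest alternative, paper rolls + bottled goods + auto components + steel fittings + insulation panels + electronics pallets, reaches only 13127.

13290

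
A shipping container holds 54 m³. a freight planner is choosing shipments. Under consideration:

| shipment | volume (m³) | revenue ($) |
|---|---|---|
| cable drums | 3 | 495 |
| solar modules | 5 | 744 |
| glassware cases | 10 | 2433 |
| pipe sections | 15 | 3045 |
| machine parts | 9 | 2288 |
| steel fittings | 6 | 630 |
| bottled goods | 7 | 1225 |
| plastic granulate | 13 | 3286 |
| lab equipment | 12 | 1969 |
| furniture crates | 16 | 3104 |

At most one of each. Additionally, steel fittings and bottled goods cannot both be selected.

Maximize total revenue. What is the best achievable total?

12277

Glassware cases + pipe sections + machine parts + bottled goods + plastic granulate uses 54 of the 54 m³ and totals 12277.
Nothing else feasible within 54 m³ beats 12277.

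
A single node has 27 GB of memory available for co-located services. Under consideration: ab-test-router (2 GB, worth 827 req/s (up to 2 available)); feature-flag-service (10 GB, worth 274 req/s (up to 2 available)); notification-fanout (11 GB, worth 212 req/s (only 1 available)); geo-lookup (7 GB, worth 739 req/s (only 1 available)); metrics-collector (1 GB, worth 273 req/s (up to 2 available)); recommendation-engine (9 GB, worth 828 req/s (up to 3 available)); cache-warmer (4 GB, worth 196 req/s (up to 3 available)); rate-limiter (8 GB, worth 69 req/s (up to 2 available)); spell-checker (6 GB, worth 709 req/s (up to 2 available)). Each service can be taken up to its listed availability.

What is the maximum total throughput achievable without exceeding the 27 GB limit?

Taking the top-ratio services first gives 2×ab-test-router + geo-lookup + 2×metrics-collector + 2×spell-checker for 4357 (25 GB).
Replace geo-lookup with recommendation-engine: the trade gains 89 net, giving 4446 at 27 GB.

4446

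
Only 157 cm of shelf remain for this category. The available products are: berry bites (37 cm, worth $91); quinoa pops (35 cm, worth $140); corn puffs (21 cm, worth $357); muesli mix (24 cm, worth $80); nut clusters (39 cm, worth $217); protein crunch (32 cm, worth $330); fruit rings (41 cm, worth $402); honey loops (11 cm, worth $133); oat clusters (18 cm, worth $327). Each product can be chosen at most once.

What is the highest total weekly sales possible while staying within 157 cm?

Ranking by ratio (weekly sales/cm): oat clusters 18.17, corn puffs 17.00, honey loops 12.09.
Taking the top-ratio products first gives corn puffs + muesli mix + protein crunch + fruit rings + honey loops + oat clusters for 1629 (147 cm).
Replace muesli mix and honey loops with nut clusters: the trade gains 4 net, giving 1633 at 151 cm.

1633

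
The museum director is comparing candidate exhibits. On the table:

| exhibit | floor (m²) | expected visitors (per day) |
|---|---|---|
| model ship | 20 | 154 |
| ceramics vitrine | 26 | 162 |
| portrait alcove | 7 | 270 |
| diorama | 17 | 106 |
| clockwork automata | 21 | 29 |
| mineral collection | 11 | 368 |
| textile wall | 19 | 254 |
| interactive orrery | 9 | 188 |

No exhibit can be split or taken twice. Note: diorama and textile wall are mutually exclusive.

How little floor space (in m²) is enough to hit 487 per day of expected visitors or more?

18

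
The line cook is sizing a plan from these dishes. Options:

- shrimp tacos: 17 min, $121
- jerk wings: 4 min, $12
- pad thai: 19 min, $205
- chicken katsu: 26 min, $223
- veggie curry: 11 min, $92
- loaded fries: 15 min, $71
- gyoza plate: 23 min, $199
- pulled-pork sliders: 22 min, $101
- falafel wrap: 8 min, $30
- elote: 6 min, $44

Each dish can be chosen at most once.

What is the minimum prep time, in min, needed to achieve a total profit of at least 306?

34

Minimise min subject to total profit ≥ 306.
Taking jerk wings + pad thai + veggie curry gives 309 (≥ 306) for 34 min.
Below 34 min the best achievable stays under 306.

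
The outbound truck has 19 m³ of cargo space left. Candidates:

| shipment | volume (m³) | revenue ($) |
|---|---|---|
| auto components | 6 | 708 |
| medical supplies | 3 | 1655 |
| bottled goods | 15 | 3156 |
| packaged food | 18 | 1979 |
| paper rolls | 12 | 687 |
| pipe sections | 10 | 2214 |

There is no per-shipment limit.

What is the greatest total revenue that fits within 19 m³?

Best packing: 6×medical supplies — 18 m³, 9930 total.
Nothing else within 19 m³ beats 9930.

9930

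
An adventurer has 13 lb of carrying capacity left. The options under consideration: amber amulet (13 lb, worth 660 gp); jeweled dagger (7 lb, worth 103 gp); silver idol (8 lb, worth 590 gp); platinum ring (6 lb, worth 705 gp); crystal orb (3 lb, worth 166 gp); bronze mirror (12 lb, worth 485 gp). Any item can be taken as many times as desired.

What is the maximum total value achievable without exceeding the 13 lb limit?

2×platinum ring uses 12 of the 13 lb and totals 1410.
That's the maximum — no swap from here does better than 1410.

1410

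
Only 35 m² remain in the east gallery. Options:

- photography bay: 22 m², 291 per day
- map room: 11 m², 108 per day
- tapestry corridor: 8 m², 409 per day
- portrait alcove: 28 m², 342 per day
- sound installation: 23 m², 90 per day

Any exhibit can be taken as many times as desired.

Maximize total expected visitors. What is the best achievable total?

Ranking by ratio (expected visitors/m²): tapestry corridor 51.12, photography bay 13.23, portrait alcove 12.21.
Taking 4×tapestry corridor: 32 m² used, 1636 in expected visitors.
Nothing else within 35 m² beats 1636.

1636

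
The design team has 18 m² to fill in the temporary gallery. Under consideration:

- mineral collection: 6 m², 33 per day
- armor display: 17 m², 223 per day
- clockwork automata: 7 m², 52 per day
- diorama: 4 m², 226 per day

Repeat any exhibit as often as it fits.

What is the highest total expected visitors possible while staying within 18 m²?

The ratio ordering already packs tightly: 4×diorama, 16 m², 904.

904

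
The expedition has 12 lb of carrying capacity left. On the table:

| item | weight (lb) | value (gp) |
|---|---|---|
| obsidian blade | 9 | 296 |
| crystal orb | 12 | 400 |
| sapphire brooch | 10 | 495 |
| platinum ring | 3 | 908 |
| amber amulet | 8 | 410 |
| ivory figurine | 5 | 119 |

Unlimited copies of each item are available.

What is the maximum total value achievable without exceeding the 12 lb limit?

3632

The ratio ordering already packs tightly: 4×platinum ring, 12 lb, 3632.
No other feasible combination exceeds 3632.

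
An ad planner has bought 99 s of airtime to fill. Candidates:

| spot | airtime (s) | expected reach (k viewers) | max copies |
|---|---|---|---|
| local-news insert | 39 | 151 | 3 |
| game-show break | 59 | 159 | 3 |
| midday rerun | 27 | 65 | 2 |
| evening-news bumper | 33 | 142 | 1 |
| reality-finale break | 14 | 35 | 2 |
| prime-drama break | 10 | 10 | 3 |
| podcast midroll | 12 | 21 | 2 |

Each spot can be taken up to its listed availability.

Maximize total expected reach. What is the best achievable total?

358

Filling by ratio: local-news insert + evening-news bumper + reality-finale break + podcast midroll for 349, with 1 s left unused.
Dropping reality-finale break and podcast midroll frees 26 s; slotting in midday rerun (27 s) lifts the total to 358 at 99 s.
That's the maximum — no swap from here does better than 358.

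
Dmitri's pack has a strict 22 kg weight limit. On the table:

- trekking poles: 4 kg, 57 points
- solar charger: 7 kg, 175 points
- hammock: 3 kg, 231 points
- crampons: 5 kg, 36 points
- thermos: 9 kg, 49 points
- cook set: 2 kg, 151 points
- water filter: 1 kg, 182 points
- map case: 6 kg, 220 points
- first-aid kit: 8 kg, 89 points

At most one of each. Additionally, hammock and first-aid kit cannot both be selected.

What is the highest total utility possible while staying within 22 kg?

959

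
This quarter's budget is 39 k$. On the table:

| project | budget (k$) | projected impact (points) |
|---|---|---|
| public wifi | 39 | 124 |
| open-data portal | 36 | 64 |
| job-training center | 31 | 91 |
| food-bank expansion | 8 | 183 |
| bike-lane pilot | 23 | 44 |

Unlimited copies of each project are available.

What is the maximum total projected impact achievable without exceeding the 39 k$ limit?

732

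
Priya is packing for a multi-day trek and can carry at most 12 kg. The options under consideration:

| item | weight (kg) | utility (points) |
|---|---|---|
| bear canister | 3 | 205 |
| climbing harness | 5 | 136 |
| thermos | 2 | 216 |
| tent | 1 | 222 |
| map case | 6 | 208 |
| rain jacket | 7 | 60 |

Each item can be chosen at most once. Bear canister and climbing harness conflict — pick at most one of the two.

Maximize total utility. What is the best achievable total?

Taking bear canister + thermos + tent + map case: 12 kg used, 851 in utility.
Every other selection either busts 12 kg or breaks a pairing rule or fails to beat 851.

851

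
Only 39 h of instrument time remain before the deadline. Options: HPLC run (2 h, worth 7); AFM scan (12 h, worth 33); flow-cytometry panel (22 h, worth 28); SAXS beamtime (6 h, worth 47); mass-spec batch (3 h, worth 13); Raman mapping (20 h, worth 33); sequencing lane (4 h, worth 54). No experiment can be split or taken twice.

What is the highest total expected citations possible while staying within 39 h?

154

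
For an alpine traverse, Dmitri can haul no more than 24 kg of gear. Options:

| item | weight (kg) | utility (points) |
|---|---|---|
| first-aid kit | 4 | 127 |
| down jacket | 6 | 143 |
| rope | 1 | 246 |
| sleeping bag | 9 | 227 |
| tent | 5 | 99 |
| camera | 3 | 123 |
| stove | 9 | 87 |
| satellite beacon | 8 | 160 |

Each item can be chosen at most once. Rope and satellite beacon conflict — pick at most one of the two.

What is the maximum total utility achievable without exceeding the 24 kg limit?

866

The ratio ordering already packs tightly: first-aid kit + down jacket + rope + sleeping bag + camera, 23 kg, 866.
Runner-up down jacket + rope + sleeping bag + tent + camera tops out at 838.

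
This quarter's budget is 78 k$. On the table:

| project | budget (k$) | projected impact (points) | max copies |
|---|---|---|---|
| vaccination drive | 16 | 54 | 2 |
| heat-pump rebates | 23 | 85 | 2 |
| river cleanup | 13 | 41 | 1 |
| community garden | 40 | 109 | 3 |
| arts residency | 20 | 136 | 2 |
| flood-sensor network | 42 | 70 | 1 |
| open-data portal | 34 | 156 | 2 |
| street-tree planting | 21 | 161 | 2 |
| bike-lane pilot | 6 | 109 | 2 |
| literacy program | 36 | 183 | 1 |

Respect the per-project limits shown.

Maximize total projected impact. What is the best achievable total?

By projected impact per k$: bike-lane pilot 18.17, street-tree planting 7.67, arts residency 6.80 lead.
Taking arts residency + 2×street-tree planting + 2×bike-lane pilot: 74 k$ used, 676 in projected impact.

676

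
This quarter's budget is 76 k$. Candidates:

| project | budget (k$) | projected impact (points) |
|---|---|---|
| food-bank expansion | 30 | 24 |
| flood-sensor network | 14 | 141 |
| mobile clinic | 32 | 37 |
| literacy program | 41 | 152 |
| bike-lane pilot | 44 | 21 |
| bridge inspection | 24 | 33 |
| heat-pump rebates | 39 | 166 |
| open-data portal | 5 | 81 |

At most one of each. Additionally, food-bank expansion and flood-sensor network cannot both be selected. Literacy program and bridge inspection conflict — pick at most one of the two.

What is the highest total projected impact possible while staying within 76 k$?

By projected impact per k$: open-data portal 16.20, flood-sensor network 10.07, heat-pump rebates 4.26 lead.
Best packing: flood-sensor network + heat-pump rebates + open-data portal — 58 k$, 388 total.

388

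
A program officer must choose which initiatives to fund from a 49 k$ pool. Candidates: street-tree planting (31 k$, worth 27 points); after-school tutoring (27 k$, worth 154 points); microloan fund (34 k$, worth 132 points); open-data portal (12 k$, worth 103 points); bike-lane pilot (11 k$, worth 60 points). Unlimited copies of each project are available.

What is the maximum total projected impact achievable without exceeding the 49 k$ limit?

412

By projected impact per k$: open-data portal 8.58, after-school tutoring 5.70, bike-lane pilot 5.45 lead.
4×open-data portal uses 48 of the 49 k$ and totals 412.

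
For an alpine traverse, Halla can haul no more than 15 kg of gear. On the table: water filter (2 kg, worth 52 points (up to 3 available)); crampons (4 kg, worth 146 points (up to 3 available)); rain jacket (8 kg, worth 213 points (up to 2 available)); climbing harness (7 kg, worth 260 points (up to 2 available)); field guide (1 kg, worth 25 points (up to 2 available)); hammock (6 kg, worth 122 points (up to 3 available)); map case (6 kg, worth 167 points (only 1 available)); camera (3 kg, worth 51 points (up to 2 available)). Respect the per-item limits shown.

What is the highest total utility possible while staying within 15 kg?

552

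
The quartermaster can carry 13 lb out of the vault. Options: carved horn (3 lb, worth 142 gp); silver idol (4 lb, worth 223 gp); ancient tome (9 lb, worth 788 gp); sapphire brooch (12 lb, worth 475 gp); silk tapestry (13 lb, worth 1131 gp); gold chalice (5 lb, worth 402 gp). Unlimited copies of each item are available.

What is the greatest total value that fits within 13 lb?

1131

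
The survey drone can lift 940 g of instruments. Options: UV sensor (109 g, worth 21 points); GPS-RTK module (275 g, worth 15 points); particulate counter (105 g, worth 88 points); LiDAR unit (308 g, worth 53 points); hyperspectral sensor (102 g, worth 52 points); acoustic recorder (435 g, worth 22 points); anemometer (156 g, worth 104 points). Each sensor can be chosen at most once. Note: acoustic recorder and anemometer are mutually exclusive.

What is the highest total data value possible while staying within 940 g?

318

By data value per g: particulate counter 0.84, anemometer 0.67, hyperspectral sensor 0.51, UV sensor 0.19 lead.
The ratio ordering already packs tightly: UV sensor + particulate counter + LiDAR unit + hyperspectral sensor + anemometer, 780 g, 318.
The closest alternative, particulate counter + LiDAR unit + hyperspectral sensor + anemometer, reaches only 297.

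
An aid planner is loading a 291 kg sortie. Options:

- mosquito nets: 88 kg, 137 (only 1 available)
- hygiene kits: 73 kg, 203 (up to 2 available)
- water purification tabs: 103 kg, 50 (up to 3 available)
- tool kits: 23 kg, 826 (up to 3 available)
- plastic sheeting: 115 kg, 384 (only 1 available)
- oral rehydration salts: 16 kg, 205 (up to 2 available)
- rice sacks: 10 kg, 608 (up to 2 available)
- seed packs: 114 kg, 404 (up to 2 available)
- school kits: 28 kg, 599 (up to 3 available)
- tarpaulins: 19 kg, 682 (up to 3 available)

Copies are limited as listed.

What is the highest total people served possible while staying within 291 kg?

7947

By people served per kg: rice sacks 60.80, tool kits 35.91, tarpaulins 35.89, school kits 21.39 lead.
The ratio ordering already packs tightly: 3×tool kits + 2×oral rehydration salts + 2×rice sacks + 3×school kits + 3×tarpaulins, 262 kg, 7947.
That's the maximum — no swap from here does better than 7947.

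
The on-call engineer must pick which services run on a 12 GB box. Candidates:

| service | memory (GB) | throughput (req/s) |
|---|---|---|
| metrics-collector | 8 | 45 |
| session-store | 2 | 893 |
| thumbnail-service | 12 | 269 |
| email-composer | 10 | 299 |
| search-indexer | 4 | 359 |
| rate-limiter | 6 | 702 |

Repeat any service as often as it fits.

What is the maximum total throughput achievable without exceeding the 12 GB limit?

Ranking by ratio (throughput/GB): session-store 446.50, rate-limiter 117.00, search-indexer 89.75, email-composer 29.90.
The ratio ordering already packs tightly: 6×session-store, 12 GB, 5358.
Nothing else within 12 GB beats 5358.

5358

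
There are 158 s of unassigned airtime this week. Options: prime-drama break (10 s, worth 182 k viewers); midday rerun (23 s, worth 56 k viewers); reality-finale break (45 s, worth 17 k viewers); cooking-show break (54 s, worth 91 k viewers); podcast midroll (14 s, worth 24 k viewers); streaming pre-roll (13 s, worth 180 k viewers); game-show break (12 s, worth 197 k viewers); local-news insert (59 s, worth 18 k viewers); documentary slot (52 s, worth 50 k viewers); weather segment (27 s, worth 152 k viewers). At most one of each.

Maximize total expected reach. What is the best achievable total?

882

Best packing: prime-drama break + midday rerun + cooking-show break + podcast midroll + streaming pre-roll + game-show break + weather segment — 153 s, 882 total.
Next best is prime-drama break + midday rerun + cooking-show break + streaming pre-roll + game-show break + weather segment at 858 (139 s) — short by 24.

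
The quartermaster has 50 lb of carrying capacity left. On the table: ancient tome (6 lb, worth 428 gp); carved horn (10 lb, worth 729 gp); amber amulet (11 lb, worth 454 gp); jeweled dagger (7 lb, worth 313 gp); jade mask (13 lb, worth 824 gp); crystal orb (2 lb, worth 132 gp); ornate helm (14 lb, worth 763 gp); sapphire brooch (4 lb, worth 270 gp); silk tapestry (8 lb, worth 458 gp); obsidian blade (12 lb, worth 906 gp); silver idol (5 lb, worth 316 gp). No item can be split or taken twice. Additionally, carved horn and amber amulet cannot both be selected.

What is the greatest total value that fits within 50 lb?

The ratio heuristic lands on ancient tome + carved horn + jade mask + crystal orb + sapphire brooch + obsidian blade (3289) but leaves 3 lb idle.
Dropping crystal orb frees 2 lb; slotting in silver idol (5 lb) lifts the total to 3473 at 50 lb.
Every other selection either busts 50 lb or breaks a pairing rule or fails to beat 3473.

3473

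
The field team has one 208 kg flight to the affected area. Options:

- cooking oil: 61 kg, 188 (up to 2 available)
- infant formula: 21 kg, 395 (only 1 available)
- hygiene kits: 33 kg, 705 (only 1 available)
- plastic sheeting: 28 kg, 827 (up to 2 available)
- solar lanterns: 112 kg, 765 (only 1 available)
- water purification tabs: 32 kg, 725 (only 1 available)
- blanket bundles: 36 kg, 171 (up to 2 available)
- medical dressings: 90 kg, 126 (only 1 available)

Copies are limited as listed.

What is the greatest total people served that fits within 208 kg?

3667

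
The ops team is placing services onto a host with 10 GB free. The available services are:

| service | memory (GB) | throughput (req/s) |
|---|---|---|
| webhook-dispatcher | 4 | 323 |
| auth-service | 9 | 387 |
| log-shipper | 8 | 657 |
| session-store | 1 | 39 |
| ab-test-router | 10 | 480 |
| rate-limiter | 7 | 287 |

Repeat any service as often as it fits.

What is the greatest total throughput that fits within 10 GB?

By throughput per GB: log-shipper 82.12, webhook-dispatcher 80.75, ab-test-router 48.00, auth-service 43.00 lead.
Log-shipper + 2×session-store uses 10 of the 10 GB and totals 735.
No other feasible combination exceeds 735.

735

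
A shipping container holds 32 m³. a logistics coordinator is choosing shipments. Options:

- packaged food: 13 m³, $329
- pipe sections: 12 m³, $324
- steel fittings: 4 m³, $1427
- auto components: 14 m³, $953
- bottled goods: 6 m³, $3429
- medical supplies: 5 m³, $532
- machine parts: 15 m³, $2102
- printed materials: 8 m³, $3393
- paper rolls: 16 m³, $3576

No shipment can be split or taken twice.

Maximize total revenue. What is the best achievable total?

The ratio heuristic lands on steel fittings + bottled goods + medical supplies + printed materials (8781) but leaves 9 m³ idle.
Replace steel fittings and medical supplies with paper rolls: the trade gains 1617 net, giving 10398 at 30 m³.
Next best is steel fittings + auto components + bottled goods + printed materials at 9202 (32 m³) — short by 1196.

10398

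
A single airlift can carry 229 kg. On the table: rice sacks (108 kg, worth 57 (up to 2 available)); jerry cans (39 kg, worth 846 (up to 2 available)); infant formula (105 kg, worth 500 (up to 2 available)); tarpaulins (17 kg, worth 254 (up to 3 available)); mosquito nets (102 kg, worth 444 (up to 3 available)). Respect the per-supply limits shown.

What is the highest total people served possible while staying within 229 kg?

Ranking by ratio (people served/kg): jerry cans 21.69, tarpaulins 14.94, infant formula 4.76, mosquito nets 4.35.
The ratio heuristic lands on 2×jerry cans + 3×tarpaulins (2454) but leaves 100 kg idle.
Replace tarpaulins with infant formula: the trade gains 246 net, giving 2700 at 217 kg.
That's the maximum — no swap from here does better than 2700.

2700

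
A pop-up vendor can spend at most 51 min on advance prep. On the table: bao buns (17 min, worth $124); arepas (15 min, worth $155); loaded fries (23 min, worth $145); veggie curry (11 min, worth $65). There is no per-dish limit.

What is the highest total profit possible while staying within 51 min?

465

By profit per min: arepas 10.33, bao buns 7.29, loaded fries 6.30, veggie curry 5.91 lead.
The ratio ordering already packs tightly: 3×arepas, 45 min, 465.
The spare 6 min is too small for any remaining dish, and no exchange beats 465.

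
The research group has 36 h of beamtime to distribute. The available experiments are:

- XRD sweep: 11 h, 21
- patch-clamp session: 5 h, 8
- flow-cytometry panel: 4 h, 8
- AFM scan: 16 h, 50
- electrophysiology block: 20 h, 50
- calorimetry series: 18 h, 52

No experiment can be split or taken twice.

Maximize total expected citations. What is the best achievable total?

102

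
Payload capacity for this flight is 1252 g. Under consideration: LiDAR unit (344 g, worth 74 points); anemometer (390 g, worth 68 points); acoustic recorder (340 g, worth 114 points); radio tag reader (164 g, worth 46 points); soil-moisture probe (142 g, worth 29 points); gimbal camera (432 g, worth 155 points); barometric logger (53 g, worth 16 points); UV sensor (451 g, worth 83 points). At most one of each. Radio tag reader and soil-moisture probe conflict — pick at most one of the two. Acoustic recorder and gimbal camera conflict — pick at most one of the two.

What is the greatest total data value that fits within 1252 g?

313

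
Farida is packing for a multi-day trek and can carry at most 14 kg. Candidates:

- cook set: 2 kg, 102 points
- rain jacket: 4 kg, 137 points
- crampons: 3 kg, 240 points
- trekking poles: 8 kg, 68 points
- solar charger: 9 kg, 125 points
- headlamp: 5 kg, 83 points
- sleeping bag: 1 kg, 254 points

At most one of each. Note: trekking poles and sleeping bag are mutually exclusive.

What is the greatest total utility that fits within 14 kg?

Cook set + rain jacket + crampons + sleeping bag uses 10 of the 14 kg and totals 733.
Every other selection either busts 14 kg or breaks a pairing rule or fails to beat 733.

733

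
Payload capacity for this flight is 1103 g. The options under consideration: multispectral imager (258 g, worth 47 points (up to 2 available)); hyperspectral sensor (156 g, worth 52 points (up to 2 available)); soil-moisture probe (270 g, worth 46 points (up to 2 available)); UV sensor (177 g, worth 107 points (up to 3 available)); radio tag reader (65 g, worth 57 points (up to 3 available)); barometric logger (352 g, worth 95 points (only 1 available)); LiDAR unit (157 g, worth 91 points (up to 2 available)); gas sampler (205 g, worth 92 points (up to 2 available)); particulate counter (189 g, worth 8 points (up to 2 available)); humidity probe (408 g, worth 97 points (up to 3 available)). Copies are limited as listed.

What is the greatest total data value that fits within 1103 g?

675

Filling by ratio: 3×UV sensor + 3×radio tag reader + 2×LiDAR unit for 674, with 63 g left unused.
Replace LiDAR unit with gas sampler: the trade gains 1 net, giving 675 at 1088 g.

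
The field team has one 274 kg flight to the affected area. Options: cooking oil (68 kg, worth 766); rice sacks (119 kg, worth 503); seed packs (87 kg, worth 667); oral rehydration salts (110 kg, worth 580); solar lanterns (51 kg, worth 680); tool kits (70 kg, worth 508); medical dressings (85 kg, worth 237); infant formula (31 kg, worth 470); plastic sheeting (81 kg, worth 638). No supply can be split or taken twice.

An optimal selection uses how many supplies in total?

The maximum people served within 274 kg is 2592.
cooking oil + solar lanterns + tool kits + plastic sheeting hits 2592 at 270 kg.
All optima have 4 supplies.

4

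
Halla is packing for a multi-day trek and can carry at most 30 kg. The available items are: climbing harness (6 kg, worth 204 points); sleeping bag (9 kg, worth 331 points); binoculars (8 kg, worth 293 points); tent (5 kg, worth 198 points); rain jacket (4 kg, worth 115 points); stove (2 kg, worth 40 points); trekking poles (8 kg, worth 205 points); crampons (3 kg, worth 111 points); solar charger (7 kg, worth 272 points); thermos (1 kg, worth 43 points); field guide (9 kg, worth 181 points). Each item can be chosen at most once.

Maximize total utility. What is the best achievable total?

1137

Greedy by ratio would take sleeping bag + tent + rain jacket + crampons + solar charger + thermos: 29 kg used, total 1070.
Dropping rain jacket and crampons frees 7 kg; slotting in binoculars (8 kg) lifts the total to 1137 at 30 kg.
Nothing else within 30 kg beats 1137.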